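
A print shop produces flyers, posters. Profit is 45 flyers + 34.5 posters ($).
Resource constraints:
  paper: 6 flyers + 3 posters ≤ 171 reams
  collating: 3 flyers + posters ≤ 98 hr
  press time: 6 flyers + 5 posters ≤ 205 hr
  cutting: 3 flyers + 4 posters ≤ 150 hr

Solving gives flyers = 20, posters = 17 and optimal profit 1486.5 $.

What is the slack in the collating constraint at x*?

collating used = 3·20 + 1·17 = 77; slack = 98 − 77 = 21.

21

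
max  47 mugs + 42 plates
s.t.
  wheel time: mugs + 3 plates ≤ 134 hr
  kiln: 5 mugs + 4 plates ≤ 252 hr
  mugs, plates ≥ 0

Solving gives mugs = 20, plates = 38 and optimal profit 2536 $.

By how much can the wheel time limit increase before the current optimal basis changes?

Binding constraints: wheel time, kiln. The basis is B = [[1,3],[5,4]] with det -11.
Per unit increase in wheel time, x* moves by d = (-0.3636, 0.4545).
The basis stays optimal until mugs reaches 0; allowable increase = 55 hr.

55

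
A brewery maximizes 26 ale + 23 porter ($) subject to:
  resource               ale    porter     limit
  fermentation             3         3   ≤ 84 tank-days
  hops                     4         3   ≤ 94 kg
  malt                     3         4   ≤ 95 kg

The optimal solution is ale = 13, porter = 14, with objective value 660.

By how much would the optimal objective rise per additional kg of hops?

5

Binding: hops and malt. Non-binding: fermentation (3 unused).
Since fermentation is not tight, its dual is 0.
Dual feasibility on the basic columns requires 4·y_hops + 3·y_malt = 26, 3·y_hops + 4·y_malt = 23.
This yields shadow prices y_hops = 5, y_malt = 2.
Shadow price of hops = 5.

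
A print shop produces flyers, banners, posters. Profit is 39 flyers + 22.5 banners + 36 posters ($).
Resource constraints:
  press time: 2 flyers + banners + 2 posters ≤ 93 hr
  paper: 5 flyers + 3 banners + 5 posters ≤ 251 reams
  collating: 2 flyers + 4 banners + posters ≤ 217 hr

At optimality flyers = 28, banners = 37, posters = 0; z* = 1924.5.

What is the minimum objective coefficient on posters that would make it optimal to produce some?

Check each constraint at x*: press time 93/93 (tight); paper 251/251 (tight); collating 204/217 (slack 13).
Slack constraints have shadow price 0 (complementary slackness).
Dual feasibility on the basic columns requires 2·y_press time + 5·y_paper = 39, 1·y_press time + 3·y_paper = 22.5.
Solving: y_press time = 4.5, y_paper = 6.
posters enters the basis when its profit ≥ yᵀa₃ = 4.5·2 + 6·5 = 39.

39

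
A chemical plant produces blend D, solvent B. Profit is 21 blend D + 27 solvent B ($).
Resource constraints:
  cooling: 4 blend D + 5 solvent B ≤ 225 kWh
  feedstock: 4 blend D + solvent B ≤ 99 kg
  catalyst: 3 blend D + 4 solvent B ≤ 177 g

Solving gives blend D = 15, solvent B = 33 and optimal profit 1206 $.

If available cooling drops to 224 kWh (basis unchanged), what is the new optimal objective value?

Check each constraint at x*: cooling 225/225 (tight); feedstock 93/99 (slack 6); catalyst 177/177 (tight).
By complementary slackness, y = 0 for the non-binding constraint.
Dual feasibility on the basic columns requires 4·y_cooling + 3·y_catalyst = 21, 5·y_cooling + 4·y_catalyst = 27.
→ y_cooling = 3 and y_catalyst = 3.
Δz = y_cooling·Δb = 3 × (-1) = -3, so new z* = 1206 − 3 = 1203.

1203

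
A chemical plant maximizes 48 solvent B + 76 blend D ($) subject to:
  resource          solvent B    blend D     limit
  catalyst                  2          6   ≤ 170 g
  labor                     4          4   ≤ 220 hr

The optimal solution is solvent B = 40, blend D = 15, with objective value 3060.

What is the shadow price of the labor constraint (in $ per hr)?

Check each constraint at x*: catalyst 170/170 (tight); labor 220/220 (tight).
Dual feasibility on the basic columns requires 2·y_catalyst + 4·y_labor = 48, 6·y_catalyst + 4·y_labor = 76.
This yields shadow prices y_catalyst = 7, y_labor = 8.5.
Shadow price of labor = 8.5.

8.5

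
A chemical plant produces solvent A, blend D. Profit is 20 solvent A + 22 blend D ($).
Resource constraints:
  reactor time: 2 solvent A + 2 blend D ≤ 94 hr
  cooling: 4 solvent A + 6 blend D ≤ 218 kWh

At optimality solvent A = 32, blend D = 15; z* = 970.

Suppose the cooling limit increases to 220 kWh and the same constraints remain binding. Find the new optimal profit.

Check each constraint at x*: reactor time 94/94 (tight); cooling 218/218 (tight).
Dual feasibility on the basic columns requires 2·y_reactor time + 4·y_cooling = 20, 2·y_reactor time + 6·y_cooling = 22.
This yields shadow prices y_reactor time = 8, y_cooling = 1.
Δz = y_cooling·Δb = 1 × (2) = 2, so new z* = 970 + 2 = 972.

972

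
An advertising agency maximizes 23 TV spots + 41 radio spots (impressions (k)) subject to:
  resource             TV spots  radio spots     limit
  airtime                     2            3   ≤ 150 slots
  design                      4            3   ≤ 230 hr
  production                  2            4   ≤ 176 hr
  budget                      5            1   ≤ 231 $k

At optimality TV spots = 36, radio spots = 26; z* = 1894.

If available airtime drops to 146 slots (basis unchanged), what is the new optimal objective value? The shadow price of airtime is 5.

1874

Δb = -4, so new z* = 1894 + (5)·(-4) = 1894 − 20 = 1874.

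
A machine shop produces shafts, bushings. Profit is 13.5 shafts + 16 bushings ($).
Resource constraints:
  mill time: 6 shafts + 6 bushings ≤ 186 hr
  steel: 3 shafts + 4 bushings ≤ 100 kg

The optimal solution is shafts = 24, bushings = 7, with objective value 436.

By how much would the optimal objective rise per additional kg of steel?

At the optimum: mill time uses 186 of 186 (binding); steel uses 100 of 100 (binding).
From A_Bᵀ y = c: 6·y_mill time + 3·y_steel = 13.5; 6·y_mill time + 4·y_steel = 16.
This yields shadow prices y_mill time = 1, y_steel = 2.5.
Shadow price of steel = 2.5.

2.5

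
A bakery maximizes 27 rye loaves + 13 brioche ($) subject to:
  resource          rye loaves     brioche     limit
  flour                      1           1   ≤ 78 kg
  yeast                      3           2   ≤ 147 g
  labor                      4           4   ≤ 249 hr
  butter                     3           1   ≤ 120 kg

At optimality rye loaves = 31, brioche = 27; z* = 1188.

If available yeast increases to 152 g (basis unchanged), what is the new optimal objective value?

1208

Check each constraint at x*: flour 58/78 (slack 20); yeast 147/147 (tight); labor 232/249 (slack 17); butter 120/120 (tight).
By complementary slackness, y = 0 for the non-binding constraints.
The binding rows give the dual system: 3·y_yeast + 3·y_butter = 27 and 2·y_yeast + 1·y_butter = 13.
This yields shadow prices y_yeast = 4, y_butter = 5.
Δz = y_yeast·Δb = 4 × (5) = 20, so new z* = 1188 + 20 = 1208.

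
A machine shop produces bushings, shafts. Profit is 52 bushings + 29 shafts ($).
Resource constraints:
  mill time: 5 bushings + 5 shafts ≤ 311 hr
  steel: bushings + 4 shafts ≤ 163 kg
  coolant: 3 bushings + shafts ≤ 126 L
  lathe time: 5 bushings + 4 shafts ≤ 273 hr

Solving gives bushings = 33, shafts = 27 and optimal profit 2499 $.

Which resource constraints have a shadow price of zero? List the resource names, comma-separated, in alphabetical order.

mill time: 300/311 (slack 11)
steel: 141/163 (slack 22)
coolant: 126/126 (binding)
lathe time: 273/273 (binding)
By complementary slackness, a constraint with positive slack has shadow price 0 → mill time, steel.

mill time, steel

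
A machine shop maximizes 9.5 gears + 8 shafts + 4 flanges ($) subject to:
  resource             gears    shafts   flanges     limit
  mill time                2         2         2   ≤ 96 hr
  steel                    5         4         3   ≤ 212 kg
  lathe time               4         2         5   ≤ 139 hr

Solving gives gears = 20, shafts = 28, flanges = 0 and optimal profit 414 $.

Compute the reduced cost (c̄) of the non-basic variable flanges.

-2.5

Check each constraint at x*: mill time 96/96 (tight); steel 212/212 (tight); lathe time 136/139 (slack 3).
By complementary slackness, y = 0 for the non-binding constraint.
Dual feasibility on the basic columns requires 2·y_mill time + 5·y_steel = 9.5, 2·y_mill time + 4·y_steel = 8.
This yields shadow prices y_mill time = 1, y_steel = 1.5.
Reduced cost of flanges: c₃ − yᵀa₃ = 4 − (1·2 + 1.5·3) = 4 − 6.5 = -2.5.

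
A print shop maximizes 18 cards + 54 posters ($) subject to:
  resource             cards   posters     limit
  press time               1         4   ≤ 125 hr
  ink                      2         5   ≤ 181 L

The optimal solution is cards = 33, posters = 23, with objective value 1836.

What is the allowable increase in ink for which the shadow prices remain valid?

69

Binding constraints: press time, ink. The basis is B = [[1,4],[2,5]] with det -3.
Per unit increase in ink, x* moves by d = (1.3333, -0.3333).
The basis stays optimal until posters reaches 0; allowable increase = 69 L.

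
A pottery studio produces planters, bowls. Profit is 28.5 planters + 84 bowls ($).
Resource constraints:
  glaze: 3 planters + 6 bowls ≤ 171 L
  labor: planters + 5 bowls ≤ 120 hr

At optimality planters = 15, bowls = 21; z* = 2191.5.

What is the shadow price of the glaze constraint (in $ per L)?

Both glaze and labor are binding at x*.
The binding rows give the dual system: 3·y_glaze + 1·y_labor = 28.5 and 6·y_glaze + 5·y_labor = 84.
Solving: y_glaze = 6.5, y_labor = 9.
Shadow price of glaze = 6.5.

6.5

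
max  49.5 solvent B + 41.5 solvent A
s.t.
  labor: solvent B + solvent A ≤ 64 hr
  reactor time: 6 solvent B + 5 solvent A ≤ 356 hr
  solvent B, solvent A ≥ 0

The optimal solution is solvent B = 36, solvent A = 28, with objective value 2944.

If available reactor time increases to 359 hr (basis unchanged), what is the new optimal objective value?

2968

Both labor and reactor time are binding at x*.
From A_Bᵀ y = c: 1·y_labor + 6·y_reactor time = 49.5; 1·y_labor + 5·y_reactor time = 41.5.
Solving: y_labor = 1.5, y_reactor time = 8.
Δz = y_reactor time·Δb = 8 × (3) = 24, so new z* = 2944 + 24 = 2968.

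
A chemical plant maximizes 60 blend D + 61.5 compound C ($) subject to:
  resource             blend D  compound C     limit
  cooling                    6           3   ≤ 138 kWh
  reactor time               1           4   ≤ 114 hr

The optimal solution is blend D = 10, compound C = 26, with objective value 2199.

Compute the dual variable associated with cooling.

Both cooling and reactor time are binding at x*.
Dual feasibility on the basic columns requires 6·y_cooling + 1·y_reactor time = 60, 3·y_cooling + 4·y_reactor time = 61.5.
→ y_cooling = 8.5 and y_reactor time = 9.
Shadow price of cooling = 8.5.

8.5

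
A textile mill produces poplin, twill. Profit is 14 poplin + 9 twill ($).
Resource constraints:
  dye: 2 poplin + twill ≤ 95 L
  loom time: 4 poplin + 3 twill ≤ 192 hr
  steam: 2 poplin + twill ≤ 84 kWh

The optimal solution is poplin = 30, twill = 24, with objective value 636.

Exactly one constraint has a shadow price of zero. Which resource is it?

dye: 84/95 (slack 11)
loom time: 192/192 (binding)
steam: 84/84 (binding)
By complementary slackness, a constraint with positive slack has shadow price 0 → dye.

dye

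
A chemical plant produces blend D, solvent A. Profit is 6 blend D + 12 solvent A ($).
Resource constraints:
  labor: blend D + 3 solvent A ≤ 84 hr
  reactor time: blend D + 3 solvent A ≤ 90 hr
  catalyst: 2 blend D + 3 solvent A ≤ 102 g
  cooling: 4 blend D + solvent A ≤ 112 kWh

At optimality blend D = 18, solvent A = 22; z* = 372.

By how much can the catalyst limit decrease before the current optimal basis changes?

18

Binding constraints: labor, catalyst. The basis is B = [[1,3],[2,3]] with det -3.
Per unit decrease in catalyst, x* moves by d = (-1, 0.3333).
The basis stays optimal until blend D reaches 0; allowable decrease = 18 g.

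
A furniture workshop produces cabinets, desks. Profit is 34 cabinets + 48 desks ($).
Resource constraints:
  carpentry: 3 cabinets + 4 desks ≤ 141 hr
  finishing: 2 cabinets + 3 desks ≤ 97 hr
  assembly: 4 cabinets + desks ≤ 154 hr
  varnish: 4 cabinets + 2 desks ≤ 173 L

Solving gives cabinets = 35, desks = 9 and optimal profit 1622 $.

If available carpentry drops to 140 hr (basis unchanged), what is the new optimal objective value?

At the optimum: carpentry uses 141 of 141 (binding); finishing uses 97 of 97 (binding); assembly uses 149 of 154 (slack = 5); varnish uses 158 of 173 (slack = 15).
By complementary slackness, y = 0 for the non-binding constraints.
The binding rows give the dual system: 3·y_carpentry + 2·y_finishing = 34 and 4·y_carpentry + 3·y_finishing = 48.
→ y_carpentry = 6 and y_finishing = 8.
Δz = y_carpentry·Δb = 6 × (-1) = -6, so new z* = 1622 − 6 = 1616.

1616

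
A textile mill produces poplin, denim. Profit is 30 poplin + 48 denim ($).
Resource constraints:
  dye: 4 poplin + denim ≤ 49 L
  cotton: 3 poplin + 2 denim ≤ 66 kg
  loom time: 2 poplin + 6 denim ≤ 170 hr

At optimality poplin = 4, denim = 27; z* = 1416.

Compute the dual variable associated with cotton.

At the optimum: dye uses 43 of 49 (slack = 6); cotton uses 66 of 66 (binding); loom time uses 170 of 170 (binding).
By complementary slackness, y = 0 for the non-binding constraint.
From A_Bᵀ y = c: 3·y_cotton + 2·y_loom time = 30; 2·y_cotton + 6·y_loom time = 48.
This yields shadow prices y_cotton = 6, y_loom time = 6.
Shadow price of cotton = 6.

6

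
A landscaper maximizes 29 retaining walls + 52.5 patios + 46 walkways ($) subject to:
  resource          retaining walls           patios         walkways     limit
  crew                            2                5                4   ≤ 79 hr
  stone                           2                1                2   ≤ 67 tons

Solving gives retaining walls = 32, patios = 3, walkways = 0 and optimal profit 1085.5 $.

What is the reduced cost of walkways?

At the optimum: crew uses 79 of 79 (binding); stone uses 67 of 67 (binding).
From A_Bᵀ y = c: 2·y_crew + 2·y_stone = 29; 5·y_crew + 1·y_stone = 52.5.
Solving: y_crew = 9.5, y_stone = 5.
Reduced cost of walkways: c₃ − yᵀa₃ = 46 − (9.5·4 + 5·2) = 46 − 48 = -2.

-2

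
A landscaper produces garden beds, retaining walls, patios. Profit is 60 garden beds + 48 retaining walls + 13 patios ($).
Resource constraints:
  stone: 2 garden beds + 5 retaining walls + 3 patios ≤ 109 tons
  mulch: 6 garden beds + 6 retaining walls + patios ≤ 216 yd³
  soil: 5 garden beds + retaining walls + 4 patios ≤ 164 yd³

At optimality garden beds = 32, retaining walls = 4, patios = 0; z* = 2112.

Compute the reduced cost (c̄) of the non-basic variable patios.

-6.5

Check each constraint at x*: stone 84/109 (slack 25); mulch 216/216 (tight); soil 164/164 (tight).
By complementary slackness, y = 0 for the non-binding constraint.
The binding rows give the dual system: 6·y_mulch + 5·y_soil = 60 and 6·y_mulch + 1·y_soil = 48.
→ y_mulch = 7.5 and y_soil = 3.
Reduced cost of patios: c₃ − yᵀa₃ = 13 − (7.5·1 + 3·4) = 13 − 19.5 = -6.5.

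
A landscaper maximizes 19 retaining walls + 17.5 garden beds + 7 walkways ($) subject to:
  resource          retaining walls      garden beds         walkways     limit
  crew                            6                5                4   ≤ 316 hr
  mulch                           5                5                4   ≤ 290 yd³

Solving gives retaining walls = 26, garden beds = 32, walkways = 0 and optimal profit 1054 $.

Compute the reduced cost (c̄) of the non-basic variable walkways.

-7

At the optimum: crew uses 316 of 316 (binding); mulch uses 290 of 290 (binding).
Dual feasibility on the basic columns requires 6·y_crew + 5·y_mulch = 19, 5·y_crew + 5·y_mulch = 17.5.
Solving: y_crew = 1.5, y_mulch = 2.
Reduced cost of walkways: c₃ − yᵀa₃ = 7 − (1.5·4 + 2·4) = 7 − 14 = -7.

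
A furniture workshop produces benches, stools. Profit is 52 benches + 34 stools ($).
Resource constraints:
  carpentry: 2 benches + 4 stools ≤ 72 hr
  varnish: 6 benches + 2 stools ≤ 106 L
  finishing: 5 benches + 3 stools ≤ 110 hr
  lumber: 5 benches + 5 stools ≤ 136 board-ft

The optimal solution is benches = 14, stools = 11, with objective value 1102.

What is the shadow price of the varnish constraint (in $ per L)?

Check each constraint at x*: carpentry 72/72 (tight); varnish 106/106 (tight); finishing 103/110 (slack 7); lumber 125/136 (slack 11).
Since finishing, lumber are not tight, their duals are 0.
Dual feasibility on the basic columns requires 2·y_carpentry + 6·y_varnish = 52, 4·y_carpentry + 2·y_varnish = 34.
Solving: y_carpentry = 5, y_varnish = 7.
Shadow price of varnish = 7.

7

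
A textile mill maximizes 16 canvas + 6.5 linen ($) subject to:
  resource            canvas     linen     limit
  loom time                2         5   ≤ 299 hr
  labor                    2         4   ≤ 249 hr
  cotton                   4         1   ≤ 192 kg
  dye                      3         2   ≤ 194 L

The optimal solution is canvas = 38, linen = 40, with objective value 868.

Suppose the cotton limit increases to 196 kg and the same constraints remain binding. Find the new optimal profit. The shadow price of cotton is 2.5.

878

Δb = 4, so new z* = 868 + (2.5)·(4) = 868 + 10 = 878.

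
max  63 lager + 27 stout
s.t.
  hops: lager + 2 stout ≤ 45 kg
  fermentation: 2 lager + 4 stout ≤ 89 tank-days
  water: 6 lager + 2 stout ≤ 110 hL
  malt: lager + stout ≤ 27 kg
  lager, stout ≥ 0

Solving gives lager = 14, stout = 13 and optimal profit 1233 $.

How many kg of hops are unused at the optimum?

hops used = 1·14 + 2·13 = 40; slack = 45 − 40 = 5.

5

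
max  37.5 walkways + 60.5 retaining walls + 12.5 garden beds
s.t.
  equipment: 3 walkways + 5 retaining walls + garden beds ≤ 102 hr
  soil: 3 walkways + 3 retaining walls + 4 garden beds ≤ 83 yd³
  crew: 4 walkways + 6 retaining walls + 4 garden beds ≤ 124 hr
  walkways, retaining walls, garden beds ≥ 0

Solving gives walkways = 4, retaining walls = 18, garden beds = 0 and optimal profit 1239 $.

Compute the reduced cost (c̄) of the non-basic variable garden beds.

-8

At the optimum: equipment uses 102 of 102 (binding); soil uses 66 of 83 (slack = 17); crew uses 124 of 124 (binding).
Since soil is not tight, its dual is 0.
The binding rows give the dual system: 3·y_equipment + 4·y_crew = 37.5 and 5·y_equipment + 6·y_crew = 60.5.
This yields shadow prices y_equipment = 8.5, y_crew = 3.
Reduced cost of garden beds: c₃ − yᵀa₃ = 12.5 − (8.5·1 + 3·4) = 12.5 − 20.5 = -8.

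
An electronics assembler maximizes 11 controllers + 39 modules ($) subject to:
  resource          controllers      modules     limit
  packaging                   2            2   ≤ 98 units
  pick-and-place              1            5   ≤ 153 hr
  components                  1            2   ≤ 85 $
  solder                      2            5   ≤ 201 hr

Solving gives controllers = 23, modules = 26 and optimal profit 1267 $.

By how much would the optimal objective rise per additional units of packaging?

2

Check each constraint at x*: packaging 98/98 (tight); pick-and-place 153/153 (tight); components 75/85 (slack 10); solder 176/201 (slack 25).
Since components, solder are not tight, their duals are 0.
Dual feasibility on the basic columns requires 2·y_packaging + 1·y_pick-and-place = 11, 2·y_packaging + 5·y_pick-and-place = 39.
This yields shadow prices y_packaging = 2, y_pick-and-place = 7.
Shadow price of packaging = 2.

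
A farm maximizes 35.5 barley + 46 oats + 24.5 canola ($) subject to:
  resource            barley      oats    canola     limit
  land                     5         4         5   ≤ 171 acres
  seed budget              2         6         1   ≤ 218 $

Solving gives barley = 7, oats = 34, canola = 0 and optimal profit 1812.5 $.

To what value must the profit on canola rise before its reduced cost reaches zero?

At the optimum: land uses 171 of 171 (binding); seed budget uses 218 of 218 (binding).
The binding rows give the dual system: 5·y_land + 2·y_seed budget = 35.5 and 4·y_land + 6·y_seed budget = 46.
This yields shadow prices y_land = 5.5, y_seed budget = 4.
canola enters the basis when its profit ≥ yᵀa₃ = 5.5·5 + 4·1 = 31.5.

31.5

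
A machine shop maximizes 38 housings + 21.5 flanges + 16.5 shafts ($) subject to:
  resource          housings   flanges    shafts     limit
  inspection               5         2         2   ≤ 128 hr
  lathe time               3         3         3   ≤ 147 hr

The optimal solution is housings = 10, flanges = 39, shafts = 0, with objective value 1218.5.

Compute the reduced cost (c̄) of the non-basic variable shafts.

Check each constraint at x*: inspection 128/128 (tight); lathe time 147/147 (tight).
Dual feasibility on the basic columns requires 5·y_inspection + 3·y_lathe time = 38, 2·y_inspection + 3·y_lathe time = 21.5.
Solving: y_inspection = 5.5, y_lathe time = 3.5.
Reduced cost of shafts: c₃ − yᵀa₃ = 16.5 − (5.5·2 + 3.5·3) = 16.5 − 21.5 = -5.

-5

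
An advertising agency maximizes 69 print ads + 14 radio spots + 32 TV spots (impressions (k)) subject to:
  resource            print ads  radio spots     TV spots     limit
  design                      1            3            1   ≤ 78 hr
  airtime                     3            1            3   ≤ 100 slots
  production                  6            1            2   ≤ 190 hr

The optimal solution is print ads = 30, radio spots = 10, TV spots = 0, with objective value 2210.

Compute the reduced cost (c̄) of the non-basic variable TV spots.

Check each constraint at x*: design 60/78 (slack 18); airtime 100/100 (tight); production 190/190 (tight).
Slack constraints have shadow price 0 (complementary slackness).
From A_Bᵀ y = c: 3·y_airtime + 6·y_production = 69; 1·y_airtime + 1·y_production = 14.
Solving: y_airtime = 5, y_production = 9.
Reduced cost of TV spots: c₃ − yᵀa₃ = 32 − (5·3 + 9·2) = 32 − 33 = -1.

-1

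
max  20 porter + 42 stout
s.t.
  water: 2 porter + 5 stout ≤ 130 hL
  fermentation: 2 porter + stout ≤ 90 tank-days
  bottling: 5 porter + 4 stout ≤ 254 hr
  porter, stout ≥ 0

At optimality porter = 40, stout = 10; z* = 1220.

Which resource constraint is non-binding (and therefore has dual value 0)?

bottling

water: 130/130 (binding)
fermentation: 90/90 (binding)
bottling: 240/254 (slack 14)
By complementary slackness, a constraint with positive slack has shadow price 0 → bottling.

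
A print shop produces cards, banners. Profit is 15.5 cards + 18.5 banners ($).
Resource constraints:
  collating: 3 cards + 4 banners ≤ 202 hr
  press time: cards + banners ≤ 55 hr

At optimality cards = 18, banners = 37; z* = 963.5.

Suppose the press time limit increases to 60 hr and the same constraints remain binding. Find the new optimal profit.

At the optimum: collating uses 202 of 202 (binding); press time uses 55 of 55 (binding).
Dual feasibility on the basic columns requires 3·y_collating + 1·y_press time = 15.5, 4·y_collating + 1·y_press time = 18.5.
This yields shadow prices y_collating = 3, y_press time = 6.5.
Δz = y_press time·Δb = 6.5 × (5) = 32.5, so new z* = 963.5 + 32.5 = 996.

996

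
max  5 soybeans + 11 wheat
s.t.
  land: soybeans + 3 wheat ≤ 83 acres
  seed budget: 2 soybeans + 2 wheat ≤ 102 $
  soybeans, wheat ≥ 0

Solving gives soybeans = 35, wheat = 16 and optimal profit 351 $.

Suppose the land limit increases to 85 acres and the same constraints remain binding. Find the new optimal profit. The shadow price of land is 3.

357

Δb = 2, so new z* = 351 + (3)·(2) = 351 + 6 = 357.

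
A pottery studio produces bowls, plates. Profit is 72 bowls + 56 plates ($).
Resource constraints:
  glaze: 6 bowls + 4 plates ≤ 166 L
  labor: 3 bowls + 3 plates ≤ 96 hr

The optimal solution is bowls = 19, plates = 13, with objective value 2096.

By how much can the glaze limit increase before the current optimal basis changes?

Binding constraints: glaze, labor. The basis is B = [[6,4],[3,3]] with det 6.
Per unit increase in glaze, x* moves by d = (0.5, -0.5).
The basis stays optimal until plates reaches 0; allowable increase = 26 L.

26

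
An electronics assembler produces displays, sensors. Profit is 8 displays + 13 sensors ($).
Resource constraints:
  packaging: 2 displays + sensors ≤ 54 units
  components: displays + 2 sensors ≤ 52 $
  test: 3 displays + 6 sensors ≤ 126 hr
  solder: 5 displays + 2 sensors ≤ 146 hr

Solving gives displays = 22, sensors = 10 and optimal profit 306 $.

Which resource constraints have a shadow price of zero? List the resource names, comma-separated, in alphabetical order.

components, solder

packaging: 54/54 (binding)
components: 42/52 (slack 10)
test: 126/126 (binding)
solder: 130/146 (slack 16)
By complementary slackness, a constraint with positive slack has shadow price 0 → components, solder.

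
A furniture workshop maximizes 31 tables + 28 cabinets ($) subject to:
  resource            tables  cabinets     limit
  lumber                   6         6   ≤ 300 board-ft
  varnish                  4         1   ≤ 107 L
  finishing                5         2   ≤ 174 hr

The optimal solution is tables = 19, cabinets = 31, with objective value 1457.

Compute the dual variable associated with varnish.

1

Check each constraint at x*: lumber 300/300 (tight); varnish 107/107 (tight); finishing 157/174 (slack 17).
By complementary slackness, y = 0 for the non-binding constraint.
The binding rows give the dual system: 6·y_lumber + 4·y_varnish = 31 and 6·y_lumber + 1·y_varnish = 28.
Solving: y_lumber = 4.5, y_varnish = 1.
Shadow price of varnish = 1.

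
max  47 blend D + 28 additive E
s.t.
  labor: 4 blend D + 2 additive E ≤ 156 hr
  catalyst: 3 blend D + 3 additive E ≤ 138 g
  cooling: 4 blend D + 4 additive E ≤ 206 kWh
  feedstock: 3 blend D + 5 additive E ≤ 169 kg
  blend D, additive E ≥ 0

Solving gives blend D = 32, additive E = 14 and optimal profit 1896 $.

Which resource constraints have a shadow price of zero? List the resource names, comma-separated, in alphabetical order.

labor: 156/156 (binding)
catalyst: 138/138 (binding)
cooling: 184/206 (slack 22)
feedstock: 166/169 (slack 3)
By complementary slackness, a constraint with positive slack has shadow price 0 → cooling, feedstock.

cooling, feedstock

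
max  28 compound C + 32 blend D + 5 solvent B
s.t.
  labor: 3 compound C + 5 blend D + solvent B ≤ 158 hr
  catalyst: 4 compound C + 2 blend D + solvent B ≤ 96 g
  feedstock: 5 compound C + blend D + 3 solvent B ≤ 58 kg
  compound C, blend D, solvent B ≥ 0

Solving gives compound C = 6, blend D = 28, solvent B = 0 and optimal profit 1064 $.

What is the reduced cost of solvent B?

-7

Binding: labor and feedstock. Non-binding: catalyst (16 unused).
By complementary slackness, y = 0 for the non-binding constraint.
Dual feasibility on the basic columns requires 3·y_labor + 5·y_feedstock = 28, 5·y_labor + 1·y_feedstock = 32.
Solving: y_labor = 6, y_feedstock = 2.
Reduced cost of solvent B: c₃ − yᵀa₃ = 5 − (6·1 + 2·3) = 5 − 12 = -7.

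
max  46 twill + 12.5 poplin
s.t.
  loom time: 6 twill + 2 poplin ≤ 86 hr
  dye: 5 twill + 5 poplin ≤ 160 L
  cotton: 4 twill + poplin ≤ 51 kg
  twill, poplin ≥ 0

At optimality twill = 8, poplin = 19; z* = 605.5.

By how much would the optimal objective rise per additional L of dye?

Check each constraint at x*: loom time 86/86 (tight); dye 135/160 (slack 25); cotton 51/51 (tight).
Slack constraints have shadow price 0 (complementary slackness).
Dual feasibility on the basic columns requires 6·y_loom time + 4·y_cotton = 46, 2·y_loom time + 1·y_cotton = 12.5.
This yields shadow prices y_loom time = 2, y_cotton = 8.5.
Shadow price of dye = 0.

0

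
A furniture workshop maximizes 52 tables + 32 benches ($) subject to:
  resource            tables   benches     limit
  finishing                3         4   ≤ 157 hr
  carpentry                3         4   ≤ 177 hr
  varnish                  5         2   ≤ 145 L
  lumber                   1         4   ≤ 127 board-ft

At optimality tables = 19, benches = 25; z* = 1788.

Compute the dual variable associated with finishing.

Check each constraint at x*: finishing 157/157 (tight); carpentry 157/177 (slack 20); varnish 145/145 (tight); lumber 119/127 (slack 8).
Slack constraints have shadow price 0 (complementary slackness).
From A_Bᵀ y = c: 3·y_finishing + 5·y_varnish = 52; 4·y_finishing + 2·y_varnish = 32.
→ y_finishing = 4 and y_varnish = 8.
Shadow price of finishing = 4.

4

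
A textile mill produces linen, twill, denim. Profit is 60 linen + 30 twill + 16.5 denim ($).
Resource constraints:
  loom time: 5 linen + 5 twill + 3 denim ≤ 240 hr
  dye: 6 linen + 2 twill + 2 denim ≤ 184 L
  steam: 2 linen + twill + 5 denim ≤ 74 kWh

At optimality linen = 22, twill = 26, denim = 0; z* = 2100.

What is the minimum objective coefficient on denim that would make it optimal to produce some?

24

Binding: loom time and dye. Non-binding: steam (4 unused).
Since steam is not tight, its dual is 0.
The binding rows give the dual system: 5·y_loom time + 6·y_dye = 60 and 5·y_loom time + 2·y_dye = 30.
Solving: y_loom time = 3, y_dye = 7.5.
denim enters the basis when its profit ≥ yᵀa₃ = 3·3 + 7.5·2 = 24.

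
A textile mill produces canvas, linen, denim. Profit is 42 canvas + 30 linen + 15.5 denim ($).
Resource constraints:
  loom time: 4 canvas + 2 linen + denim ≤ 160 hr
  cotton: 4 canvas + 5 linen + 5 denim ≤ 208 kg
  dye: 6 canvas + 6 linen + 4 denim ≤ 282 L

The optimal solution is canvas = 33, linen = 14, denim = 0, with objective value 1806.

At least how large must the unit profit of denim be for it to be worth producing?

Check each constraint at x*: loom time 160/160 (tight); cotton 202/208 (slack 6); dye 282/282 (tight).
Slack constraints have shadow price 0 (complementary slackness).
Dual feasibility on the basic columns requires 4·y_loom time + 6·y_dye = 42, 2·y_loom time + 6·y_dye = 30.
→ y_loom time = 6 and y_dye = 3.
denim enters the basis when its profit ≥ yᵀa₃ = 6·1 + 3·4 = 18.

18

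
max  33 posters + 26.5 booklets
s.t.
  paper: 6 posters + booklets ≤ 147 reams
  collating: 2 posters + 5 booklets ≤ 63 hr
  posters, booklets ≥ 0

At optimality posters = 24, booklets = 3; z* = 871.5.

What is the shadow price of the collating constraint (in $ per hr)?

At the optimum: paper uses 147 of 147 (binding); collating uses 63 of 63 (binding).
The binding rows give the dual system: 6·y_paper + 2·y_collating = 33 and 1·y_paper + 5·y_collating = 26.5.
→ y_paper = 4 and y_collating = 4.5.
Shadow price of collating = 4.5.

4.5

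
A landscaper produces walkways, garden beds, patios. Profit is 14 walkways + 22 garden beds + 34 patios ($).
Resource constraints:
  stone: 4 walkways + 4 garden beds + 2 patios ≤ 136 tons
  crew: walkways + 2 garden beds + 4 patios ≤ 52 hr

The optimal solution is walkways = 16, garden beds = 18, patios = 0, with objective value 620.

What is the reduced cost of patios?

-1

At the optimum: stone uses 136 of 136 (binding); crew uses 52 of 52 (binding).
Dual feasibility on the basic columns requires 4·y_stone + 1·y_crew = 14, 4·y_stone + 2·y_crew = 22.
→ y_stone = 1.5 and y_crew = 8.
Reduced cost of patios: c₃ − yᵀa₃ = 34 − (1.5·2 + 8·4) = 34 − 35 = -1.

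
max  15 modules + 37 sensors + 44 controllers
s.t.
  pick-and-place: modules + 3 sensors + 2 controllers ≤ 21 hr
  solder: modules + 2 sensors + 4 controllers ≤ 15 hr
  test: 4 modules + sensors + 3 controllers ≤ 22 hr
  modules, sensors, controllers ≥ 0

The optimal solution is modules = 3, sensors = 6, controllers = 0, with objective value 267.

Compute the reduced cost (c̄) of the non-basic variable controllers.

Check each constraint at x*: pick-and-place 21/21 (tight); solder 15/15 (tight); test 18/22 (slack 4).
Slack constraints have shadow price 0 (complementary slackness).
Dual feasibility on the basic columns requires 1·y_pick-and-place + 1·y_solder = 15, 3·y_pick-and-place + 2·y_solder = 37.
This yields shadow prices y_pick-and-place = 7, y_solder = 8.
Reduced cost of controllers: c₃ − yᵀa₃ = 44 − (7·2 + 8·4) = 44 − 46 = -2.

-2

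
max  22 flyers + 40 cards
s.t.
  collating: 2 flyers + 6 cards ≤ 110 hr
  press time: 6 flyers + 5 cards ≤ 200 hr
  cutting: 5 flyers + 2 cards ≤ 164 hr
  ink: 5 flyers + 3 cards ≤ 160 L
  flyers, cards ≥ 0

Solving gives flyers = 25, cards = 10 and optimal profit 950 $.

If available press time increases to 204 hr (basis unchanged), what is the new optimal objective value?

Check each constraint at x*: collating 110/110 (tight); press time 200/200 (tight); cutting 145/164 (slack 19); ink 155/160 (slack 5).
Slack constraints have shadow price 0 (complementary slackness).
From A_Bᵀ y = c: 2·y_collating + 6·y_press time = 22; 6·y_collating + 5·y_press time = 40.
Solving: y_collating = 5, y_press time = 2.
Δz = y_press time·Δb = 2 × (4) = 8, so new z* = 950 + 8 = 958.

958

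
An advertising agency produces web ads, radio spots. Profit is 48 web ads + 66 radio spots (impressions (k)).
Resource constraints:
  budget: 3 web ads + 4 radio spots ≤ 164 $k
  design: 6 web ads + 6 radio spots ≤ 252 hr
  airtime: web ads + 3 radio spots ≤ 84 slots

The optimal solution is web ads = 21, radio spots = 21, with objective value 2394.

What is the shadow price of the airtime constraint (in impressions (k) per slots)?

Binding: design and airtime. Non-binding: budget (17 unused).
Since budget is not tight, its dual is 0.
Dual feasibility on the basic columns requires 6·y_design + 1·y_airtime = 48, 6·y_design + 3·y_airtime = 66.
This yields shadow prices y_design = 6.5, y_airtime = 9.
Shadow price of airtime = 9.

9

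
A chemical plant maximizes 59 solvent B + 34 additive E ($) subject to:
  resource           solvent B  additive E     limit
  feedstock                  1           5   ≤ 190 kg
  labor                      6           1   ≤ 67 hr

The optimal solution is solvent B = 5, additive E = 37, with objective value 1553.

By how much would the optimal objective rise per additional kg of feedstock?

5

Check each constraint at x*: feedstock 190/190 (tight); labor 67/67 (tight).
Dual feasibility on the basic columns requires 1·y_feedstock + 6·y_labor = 59, 5·y_feedstock + 1·y_labor = 34.
Solving: y_feedstock = 5, y_labor = 9.
Shadow price of feedstock = 5.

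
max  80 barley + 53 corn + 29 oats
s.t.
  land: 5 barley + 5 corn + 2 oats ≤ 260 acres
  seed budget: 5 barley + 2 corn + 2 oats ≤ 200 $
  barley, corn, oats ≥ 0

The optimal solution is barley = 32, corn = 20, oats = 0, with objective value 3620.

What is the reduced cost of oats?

Check each constraint at x*: land 260/260 (tight); seed budget 200/200 (tight).
The binding rows give the dual system: 5·y_land + 5·y_seed budget = 80 and 5·y_land + 2·y_seed budget = 53.
→ y_land = 7 and y_seed budget = 9.
Reduced cost of oats: c₃ − yᵀa₃ = 29 − (7·2 + 9·2) = 29 − 32 = -3.

-3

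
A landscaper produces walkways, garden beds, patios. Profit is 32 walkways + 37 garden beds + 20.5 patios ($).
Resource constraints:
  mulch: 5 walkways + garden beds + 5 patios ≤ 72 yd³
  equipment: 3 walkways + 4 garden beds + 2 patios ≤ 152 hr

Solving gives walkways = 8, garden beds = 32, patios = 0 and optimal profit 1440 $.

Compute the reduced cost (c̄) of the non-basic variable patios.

-2.5

Check each constraint at x*: mulch 72/72 (tight); equipment 152/152 (tight).
Dual feasibility on the basic columns requires 5·y_mulch + 3·y_equipment = 32, 1·y_mulch + 4·y_equipment = 37.
Solving: y_mulch = 1, y_equipment = 9.
Reduced cost of patios: c₃ − yᵀa₃ = 20.5 − (1·5 + 9·2) = 20.5 − 23 = -2.5.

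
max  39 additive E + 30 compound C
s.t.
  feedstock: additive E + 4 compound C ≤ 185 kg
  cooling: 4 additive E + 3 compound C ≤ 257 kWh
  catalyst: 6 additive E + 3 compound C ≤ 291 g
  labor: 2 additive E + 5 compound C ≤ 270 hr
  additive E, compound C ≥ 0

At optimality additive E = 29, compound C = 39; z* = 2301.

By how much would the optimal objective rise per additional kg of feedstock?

3

Binding: feedstock and catalyst. Non-binding: cooling (24 unused), labor (17 unused).
Slack constraints have shadow price 0 (complementary slackness).
The binding rows give the dual system: 1·y_feedstock + 6·y_catalyst = 39 and 4·y_feedstock + 3·y_catalyst = 30.
Solving: y_feedstock = 3, y_catalyst = 6.
Shadow price of feedstock = 3.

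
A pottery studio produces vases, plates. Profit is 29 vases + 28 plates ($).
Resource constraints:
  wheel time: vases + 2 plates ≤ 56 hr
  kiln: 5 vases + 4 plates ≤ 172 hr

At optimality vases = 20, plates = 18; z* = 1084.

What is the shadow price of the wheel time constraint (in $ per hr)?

Check each constraint at x*: wheel time 56/56 (tight); kiln 172/172 (tight).
The binding rows give the dual system: 1·y_wheel time + 5·y_kiln = 29 and 2·y_wheel time + 4·y_kiln = 28.
This yields shadow prices y_wheel time = 4, y_kiln = 5.
Shadow price of wheel time = 4.

4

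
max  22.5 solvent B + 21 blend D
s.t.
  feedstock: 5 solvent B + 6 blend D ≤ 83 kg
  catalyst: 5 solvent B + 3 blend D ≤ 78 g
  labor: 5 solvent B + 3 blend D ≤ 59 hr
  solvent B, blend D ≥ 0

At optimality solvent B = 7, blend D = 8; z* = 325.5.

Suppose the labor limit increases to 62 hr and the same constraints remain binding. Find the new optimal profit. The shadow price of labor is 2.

331.5

Δb = 3, so new z* = 325.5 + (2)·(3) = 325.5 + 6 = 331.5.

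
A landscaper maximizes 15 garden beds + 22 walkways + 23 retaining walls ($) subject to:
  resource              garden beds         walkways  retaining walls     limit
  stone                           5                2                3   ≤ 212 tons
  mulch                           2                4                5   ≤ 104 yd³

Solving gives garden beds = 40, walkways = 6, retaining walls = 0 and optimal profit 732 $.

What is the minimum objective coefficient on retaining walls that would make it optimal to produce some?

Check each constraint at x*: stone 212/212 (tight); mulch 104/104 (tight).
Dual feasibility on the basic columns requires 5·y_stone + 2·y_mulch = 15, 2·y_stone + 4·y_mulch = 22.
Solving: y_stone = 1, y_mulch = 5.
retaining walls enters the basis when its profit ≥ yᵀa₃ = 1·3 + 5·5 = 28.

28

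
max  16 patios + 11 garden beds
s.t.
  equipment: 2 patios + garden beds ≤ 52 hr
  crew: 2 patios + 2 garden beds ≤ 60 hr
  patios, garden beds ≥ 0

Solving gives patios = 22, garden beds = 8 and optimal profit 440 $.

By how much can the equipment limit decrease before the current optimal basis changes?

22

Binding constraints: equipment, crew. The basis is B = [[2,1],[2,2]] with det 2.
Per unit decrease in equipment, x* moves by d = (-1, 1).
The basis stays optimal until patios reaches 0; allowable decrease = 22 hr.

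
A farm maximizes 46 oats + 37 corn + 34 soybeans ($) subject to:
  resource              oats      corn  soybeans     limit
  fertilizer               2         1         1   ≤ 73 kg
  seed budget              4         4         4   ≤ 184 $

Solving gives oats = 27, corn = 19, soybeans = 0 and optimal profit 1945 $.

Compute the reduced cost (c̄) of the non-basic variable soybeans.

-3

At the optimum: fertilizer uses 73 of 73 (binding); seed budget uses 184 of 184 (binding).
The binding rows give the dual system: 2·y_fertilizer + 4·y_seed budget = 46 and 1·y_fertilizer + 4·y_seed budget = 37.
Solving: y_fertilizer = 9, y_seed budget = 7.
Reduced cost of soybeans: c₃ − yᵀa₃ = 34 − (9·1 + 7·4) = 34 − 37 = -3.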